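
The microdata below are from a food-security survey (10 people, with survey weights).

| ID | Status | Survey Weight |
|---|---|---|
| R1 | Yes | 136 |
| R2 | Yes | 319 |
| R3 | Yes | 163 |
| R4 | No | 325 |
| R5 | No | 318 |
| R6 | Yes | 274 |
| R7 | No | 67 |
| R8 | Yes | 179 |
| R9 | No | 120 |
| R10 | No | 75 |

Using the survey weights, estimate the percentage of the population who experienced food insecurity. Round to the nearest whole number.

Sum of weights for 'Yes' = 136 + 319 + 163 + 274 + 179 = 1071
Total weight = 136 + 319 + 163 + 325 + 318 + 274 + 67 + 179 + 120 + 75 = 1976
Weighted proportion = 1071 / 1976 = 0.54200405 → 54.200405%

54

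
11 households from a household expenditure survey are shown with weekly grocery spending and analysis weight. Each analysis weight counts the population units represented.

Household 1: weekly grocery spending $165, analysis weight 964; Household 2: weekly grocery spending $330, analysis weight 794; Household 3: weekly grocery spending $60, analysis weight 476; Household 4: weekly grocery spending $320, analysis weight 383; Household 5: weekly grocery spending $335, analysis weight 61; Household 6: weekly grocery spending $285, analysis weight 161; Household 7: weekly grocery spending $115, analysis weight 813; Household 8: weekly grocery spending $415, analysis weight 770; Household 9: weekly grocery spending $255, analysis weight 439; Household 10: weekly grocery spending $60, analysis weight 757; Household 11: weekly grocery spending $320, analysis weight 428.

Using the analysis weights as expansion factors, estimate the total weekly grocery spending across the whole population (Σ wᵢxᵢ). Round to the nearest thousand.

Weighted total = 1345890

1346000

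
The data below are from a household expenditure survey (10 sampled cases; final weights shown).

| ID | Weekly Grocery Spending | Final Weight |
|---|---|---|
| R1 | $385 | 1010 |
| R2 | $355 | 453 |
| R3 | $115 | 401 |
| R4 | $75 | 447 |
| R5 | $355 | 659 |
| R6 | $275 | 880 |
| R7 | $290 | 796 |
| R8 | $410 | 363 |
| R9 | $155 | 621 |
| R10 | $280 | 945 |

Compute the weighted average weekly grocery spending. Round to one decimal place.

280.7

Weighted sum = 385×1010 + 355×453 + 115×401 + 75×447 + 355×659 + 275×880 + 290×796 + 410×363 + 155×621 + 280×945
  = 388850 + 160815 + 46115 + 33525 + 233945 + 242000 + 230840 + 148830 + 96255 + 264600 = 1845775
Sum of weights = 1010 + 453 + 401 + 447 + 659 + 880 + 796 + 363 + 621 + 945 = 6575
Weighted mean = 1845775 / 6575 = 280.72624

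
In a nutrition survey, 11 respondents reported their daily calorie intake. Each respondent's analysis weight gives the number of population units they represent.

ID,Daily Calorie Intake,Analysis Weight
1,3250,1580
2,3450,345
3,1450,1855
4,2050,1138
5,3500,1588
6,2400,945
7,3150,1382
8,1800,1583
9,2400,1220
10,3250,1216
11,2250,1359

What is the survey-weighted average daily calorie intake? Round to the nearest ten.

Weighted sum = 3250×1580 + 3450×345 + 1450×1855 + 2050×1138 + 3500×1588 + 2400×945 + 3150×1382 + 1800×1583 + 2400×1220 + 3250×1216 + 2250×1359
  = 36314350
Sum of weights = 1580 + 345 + 1855 + 1138 + 1588 + 945 + 1382 + 1583 + 1220 + 1216 + 1359 = 14211
Weighted mean = 36314350 / 14211 = 2555.3691

2560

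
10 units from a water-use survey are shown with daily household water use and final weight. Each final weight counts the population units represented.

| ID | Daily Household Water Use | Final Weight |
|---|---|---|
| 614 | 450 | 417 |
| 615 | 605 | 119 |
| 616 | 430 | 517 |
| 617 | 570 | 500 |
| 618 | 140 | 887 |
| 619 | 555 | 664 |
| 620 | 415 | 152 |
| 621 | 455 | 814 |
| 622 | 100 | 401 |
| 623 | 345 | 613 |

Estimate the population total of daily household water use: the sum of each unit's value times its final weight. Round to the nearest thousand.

1945000

Weighted total = 450×417 + 605×119 + 430×517 + 570×500 + 140×887 + 555×664 + 415×152 + 455×814 + 100×401 + 345×613
  = 1944690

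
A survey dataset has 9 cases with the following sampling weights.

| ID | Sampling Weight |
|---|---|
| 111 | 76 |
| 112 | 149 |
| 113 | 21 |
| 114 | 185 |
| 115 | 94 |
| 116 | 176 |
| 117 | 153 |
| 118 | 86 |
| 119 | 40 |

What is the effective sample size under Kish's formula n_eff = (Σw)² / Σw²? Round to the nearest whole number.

7

Σ wᵢ = 76 + 149 + 21 + 185 + 94 + 176 + 153 + 86 + 40 = 980
Σ wᵢ² = 5776 + 22201 + 441 + 34225 + 8836 + 30976 + 23409 + 7396 + 1600 = 134860
n_eff = 980² / 134860 = 960400 / 134860 = 7.1214593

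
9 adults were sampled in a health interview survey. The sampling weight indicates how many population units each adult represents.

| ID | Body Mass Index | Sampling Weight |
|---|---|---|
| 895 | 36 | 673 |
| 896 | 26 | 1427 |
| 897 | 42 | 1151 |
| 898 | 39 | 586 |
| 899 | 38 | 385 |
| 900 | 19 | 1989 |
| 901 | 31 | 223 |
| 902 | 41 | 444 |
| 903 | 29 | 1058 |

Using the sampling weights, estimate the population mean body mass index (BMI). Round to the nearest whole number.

Weighted sum = 36×673 + 26×1427 + 42×1151 + 39×586 + 38×385 + 19×1989 + 31×223 + 41×444 + 29×1058
  = 24228 + 37102 + 48342 + 22854 + 14630 + 37791 + 6913 + 18204 + 30682 = 240746
Sum of weights = 673 + 1427 + 1151 + 586 + 385 + 1989 + 223 + 444 + 1058 = 7936
Weighted mean = 240746 / 7936 = 30.335938

30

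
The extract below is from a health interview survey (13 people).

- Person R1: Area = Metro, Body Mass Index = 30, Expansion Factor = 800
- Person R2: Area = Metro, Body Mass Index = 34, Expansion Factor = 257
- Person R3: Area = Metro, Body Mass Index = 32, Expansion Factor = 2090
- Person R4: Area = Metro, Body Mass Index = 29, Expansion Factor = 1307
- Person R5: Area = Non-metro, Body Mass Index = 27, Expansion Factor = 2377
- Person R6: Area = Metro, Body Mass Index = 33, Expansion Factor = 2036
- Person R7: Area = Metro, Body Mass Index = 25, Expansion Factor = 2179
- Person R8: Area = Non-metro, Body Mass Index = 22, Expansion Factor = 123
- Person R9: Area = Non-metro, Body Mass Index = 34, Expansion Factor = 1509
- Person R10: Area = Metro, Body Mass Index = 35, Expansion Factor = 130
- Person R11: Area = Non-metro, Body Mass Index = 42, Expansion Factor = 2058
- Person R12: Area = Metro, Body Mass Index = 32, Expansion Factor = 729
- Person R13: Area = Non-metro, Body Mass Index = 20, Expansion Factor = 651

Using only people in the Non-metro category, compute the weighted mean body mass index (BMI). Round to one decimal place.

32.4

Non-metro rows: R5, R8, R9, R11, R13
Weighted sum = 27×2377 + 22×123 + 34×1509 + 42×2058 + 20×651
  = 64179 + 2706 + 51306 + 86436 + 13020 = 217647
Sum of weights = 2377 + 123 + 1509 + 2058 + 651 = 6718
Weighted mean = 217647 / 6718 = 32.397589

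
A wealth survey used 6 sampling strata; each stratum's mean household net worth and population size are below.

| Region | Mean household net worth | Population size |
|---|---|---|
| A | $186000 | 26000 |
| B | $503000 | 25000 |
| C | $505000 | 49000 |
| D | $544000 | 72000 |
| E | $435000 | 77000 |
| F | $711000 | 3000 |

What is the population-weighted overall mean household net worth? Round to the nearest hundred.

464100

Σ Nₕ·x̄ₕ = 186000×26000 + 503000×25000 + 505000×49000 + 544000×72000 + 435000×77000 + 711000×3000
  = 4836000000 + 12575000000 + 24745000000 + 39168000000 + 33495000000 + 2133000000 = 116952000000
Σ Nₕ = 26000 + 25000 + 49000 + 72000 + 77000 + 3000 = 252000
Overall mean = 116952000000 / 252000 = 464095.24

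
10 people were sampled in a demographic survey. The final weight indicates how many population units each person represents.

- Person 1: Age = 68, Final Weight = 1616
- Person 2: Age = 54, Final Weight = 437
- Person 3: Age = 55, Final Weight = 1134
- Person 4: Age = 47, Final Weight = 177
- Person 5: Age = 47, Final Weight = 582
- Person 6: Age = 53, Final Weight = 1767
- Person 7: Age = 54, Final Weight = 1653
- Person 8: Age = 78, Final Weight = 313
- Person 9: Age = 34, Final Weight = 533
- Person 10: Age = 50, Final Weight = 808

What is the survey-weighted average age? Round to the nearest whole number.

Weighted sum = 497378
Sum of weights = 1616 + 437 + 1134 + 177 + 582 + 1767 + 1653 + 313 + 533 + 808 = 9020
Weighted mean = 497378 / 9020 = 55.141685

55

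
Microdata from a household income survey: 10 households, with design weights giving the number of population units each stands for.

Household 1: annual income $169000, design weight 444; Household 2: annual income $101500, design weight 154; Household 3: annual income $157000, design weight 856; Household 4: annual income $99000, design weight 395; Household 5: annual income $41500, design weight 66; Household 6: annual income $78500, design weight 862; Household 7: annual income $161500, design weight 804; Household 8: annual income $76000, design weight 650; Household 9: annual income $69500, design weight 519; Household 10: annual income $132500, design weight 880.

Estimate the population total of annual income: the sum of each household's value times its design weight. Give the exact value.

Weighted total = 169000×444 + 101500×154 + 157000×856 + 99000×395 + 41500×66 + 78500×862 + 161500×804 + 76000×650 + 69500×519 + 132500×880
  = 75036000 + 15631000 + 134392000 + 39105000 + 2739000 + 67667000 + 129846000 + 49400000 + 36070500 + 116600000 = 666486500

666486500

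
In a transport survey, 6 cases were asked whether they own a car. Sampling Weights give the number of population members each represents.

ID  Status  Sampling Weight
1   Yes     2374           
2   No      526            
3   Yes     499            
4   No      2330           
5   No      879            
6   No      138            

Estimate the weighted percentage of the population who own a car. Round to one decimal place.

Sum of weights for 'Yes' = 2374 + 499 = 2873
Total weight = 2374 + 526 + 499 + 2330 + 879 + 138 = 6746
Weighted proportion = 2873 / 6746 = 0.425882 → 42.5882%

42.6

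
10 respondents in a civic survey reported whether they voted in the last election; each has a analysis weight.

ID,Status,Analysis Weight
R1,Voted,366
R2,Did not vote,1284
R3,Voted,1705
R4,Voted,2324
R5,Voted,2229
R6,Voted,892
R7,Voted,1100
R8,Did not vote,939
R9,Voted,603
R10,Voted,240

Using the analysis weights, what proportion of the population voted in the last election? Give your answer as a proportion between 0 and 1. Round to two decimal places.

Sum of weights for 'Voted' = 366 + 1705 + 2324 + 2229 + 892 + 1100 + 603 + 240 = 9459
Total weight = 366 + 1284 + 1705 + 2324 + 2229 + 892 + 1100 + 939 + 603 + 240 = 11682
Weighted proportion = 9459 / 11682 = 0.80970724

0.81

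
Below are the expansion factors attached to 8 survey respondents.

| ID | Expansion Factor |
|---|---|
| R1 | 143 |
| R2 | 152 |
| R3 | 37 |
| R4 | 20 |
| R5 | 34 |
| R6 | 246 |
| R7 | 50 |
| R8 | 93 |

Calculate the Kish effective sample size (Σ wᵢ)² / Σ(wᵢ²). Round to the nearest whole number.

Σ wᵢ = 143 + 152 + 37 + 20 + 34 + 246 + 50 + 93 = 775
Σ wᵢ² = 20449 + 23104 + 1369 + 400 + 1156 + 60516 + 2500 + 8649 = 118143
n_eff = 775² / 118143 = 600625 / 118143 = 5.0838814

5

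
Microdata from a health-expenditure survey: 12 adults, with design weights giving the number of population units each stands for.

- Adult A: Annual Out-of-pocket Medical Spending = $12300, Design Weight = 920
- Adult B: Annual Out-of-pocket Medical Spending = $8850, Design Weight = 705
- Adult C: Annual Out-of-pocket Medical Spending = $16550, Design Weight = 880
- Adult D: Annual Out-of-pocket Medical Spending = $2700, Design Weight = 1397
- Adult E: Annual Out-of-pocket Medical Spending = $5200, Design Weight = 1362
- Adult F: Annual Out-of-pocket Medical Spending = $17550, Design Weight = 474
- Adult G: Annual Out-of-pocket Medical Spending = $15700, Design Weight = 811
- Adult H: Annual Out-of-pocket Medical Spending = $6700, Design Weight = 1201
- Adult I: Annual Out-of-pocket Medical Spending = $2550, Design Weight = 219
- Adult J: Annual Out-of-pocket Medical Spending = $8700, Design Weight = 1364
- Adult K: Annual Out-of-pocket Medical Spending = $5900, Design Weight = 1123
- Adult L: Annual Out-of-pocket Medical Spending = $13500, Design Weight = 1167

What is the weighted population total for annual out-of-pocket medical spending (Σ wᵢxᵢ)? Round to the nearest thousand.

106877000

Weighted total = 12300×920 + 8850×705 + 16550×880 + 2700×1397 + 5200×1362 + 17550×474 + 15700×811 + 6700×1201 + 2550×219 + 8700×1364 + 5900×1123 + 13500×1167
  = 106877100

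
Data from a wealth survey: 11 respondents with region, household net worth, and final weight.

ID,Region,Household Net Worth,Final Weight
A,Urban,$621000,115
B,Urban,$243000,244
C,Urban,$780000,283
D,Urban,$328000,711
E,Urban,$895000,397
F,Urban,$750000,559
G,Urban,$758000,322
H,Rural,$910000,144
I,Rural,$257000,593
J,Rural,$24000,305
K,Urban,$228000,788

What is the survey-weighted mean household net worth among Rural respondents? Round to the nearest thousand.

Rural rows: H, I, J
Weighted sum = 910000×144 + 257000×593 + 24000×305
  = 131040000 + 152401000 + 7320000 = 290761000
Sum of weights = 144 + 593 + 305 = 1042
Weighted mean = 290761000 / 1042 = 279041.27

279000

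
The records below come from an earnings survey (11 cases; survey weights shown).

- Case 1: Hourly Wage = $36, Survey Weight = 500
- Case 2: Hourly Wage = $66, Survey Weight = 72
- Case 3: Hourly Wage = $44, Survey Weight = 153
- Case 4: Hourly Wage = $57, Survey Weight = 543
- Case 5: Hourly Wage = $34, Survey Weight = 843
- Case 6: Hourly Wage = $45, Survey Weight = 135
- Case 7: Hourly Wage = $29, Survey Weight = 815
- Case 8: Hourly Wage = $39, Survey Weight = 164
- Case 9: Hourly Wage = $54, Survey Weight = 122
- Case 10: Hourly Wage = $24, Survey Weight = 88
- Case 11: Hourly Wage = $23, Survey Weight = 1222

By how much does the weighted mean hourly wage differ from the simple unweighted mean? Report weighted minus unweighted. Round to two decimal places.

Unweighted sum = 36 + 66 + 44 + 57 + 34 + 45 + 29 + 39 + 54 + 24 + 23 = 451
Unweighted mean = 451 / 11 = 41
Weighted sum = 36×500 + 66×72 + 44×153 + 57×543 + 34×843 + 45×135 + 29×815 + 39×164 + 54×122 + 24×88 + 23×1222
  = 162009
Sum of weights = 500 + 72 + 153 + 543 + 843 + 135 + 815 + 164 + 122 + 88 + 1222 = 4657
Weighted mean = 162009 / 4657 = 34.788276
Difference (weighted minus unweighted) = -6.2117243

-6.21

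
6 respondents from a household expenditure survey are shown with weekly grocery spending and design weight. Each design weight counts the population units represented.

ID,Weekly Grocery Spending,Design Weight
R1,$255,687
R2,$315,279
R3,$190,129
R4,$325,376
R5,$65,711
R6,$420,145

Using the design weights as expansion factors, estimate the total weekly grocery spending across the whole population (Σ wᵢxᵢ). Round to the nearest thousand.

Weighted total = 255×687 + 315×279 + 190×129 + 325×376 + 65×711 + 420×145
  = 175185 + 87885 + 24510 + 122200 + 46215 + 60900 = 516895

517000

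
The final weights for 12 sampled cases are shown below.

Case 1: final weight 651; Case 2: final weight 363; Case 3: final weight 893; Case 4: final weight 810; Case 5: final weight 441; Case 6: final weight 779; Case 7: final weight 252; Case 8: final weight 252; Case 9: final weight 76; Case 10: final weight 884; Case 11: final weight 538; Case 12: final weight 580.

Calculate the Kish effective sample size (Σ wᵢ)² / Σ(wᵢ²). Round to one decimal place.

Σ wᵢ = 651 + 363 + 893 + 810 + 441 + 779 + 252 + 252 + 76 + 884 + 538 + 580 = 6519
Σ wᵢ² = 4350525
n_eff = 6519² / 4350525 = 42497361 / 4350525 = 9.7683293

9.8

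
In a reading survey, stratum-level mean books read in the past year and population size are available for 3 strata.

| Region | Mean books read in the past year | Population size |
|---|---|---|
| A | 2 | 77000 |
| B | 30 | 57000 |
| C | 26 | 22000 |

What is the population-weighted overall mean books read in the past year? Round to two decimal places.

15.62

Σ Nₕ·x̄ₕ = 2×77000 + 30×57000 + 26×22000
  = 154000 + 1710000 + 572000 = 2436000
Σ Nₕ = 77000 + 57000 + 22000 = 156000
Overall mean = 2436000 / 156000 = 15.615385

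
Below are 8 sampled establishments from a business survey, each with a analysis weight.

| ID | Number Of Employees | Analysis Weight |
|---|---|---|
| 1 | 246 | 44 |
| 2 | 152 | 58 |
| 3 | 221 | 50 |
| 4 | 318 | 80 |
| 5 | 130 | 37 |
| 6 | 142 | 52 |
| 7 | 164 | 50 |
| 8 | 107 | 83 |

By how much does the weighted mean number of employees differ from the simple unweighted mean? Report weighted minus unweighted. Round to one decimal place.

Unweighted sum = 246 + 152 + 221 + 318 + 130 + 142 + 164 + 107 = 1480
Unweighted mean = 1480 / 8 = 185
Weighted sum = 246×44 + 152×58 + 221×50 + 318×80 + 130×37 + 142×52 + 164×50 + 107×83
  = 85405
Sum of weights = 44 + 58 + 50 + 80 + 37 + 52 + 50 + 83 = 454
Weighted mean = 85405 / 454 = 188.11674
Difference (weighted minus unweighted) = 3.1167401

3.1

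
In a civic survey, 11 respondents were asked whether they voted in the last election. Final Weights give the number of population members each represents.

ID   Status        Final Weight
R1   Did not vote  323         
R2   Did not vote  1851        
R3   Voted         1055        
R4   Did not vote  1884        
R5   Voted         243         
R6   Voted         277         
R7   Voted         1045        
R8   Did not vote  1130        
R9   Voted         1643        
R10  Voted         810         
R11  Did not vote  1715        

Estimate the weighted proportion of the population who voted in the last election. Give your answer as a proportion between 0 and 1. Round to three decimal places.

0.424

Sum of weights for 'Voted' = 1055 + 243 + 277 + 1045 + 1643 + 810 = 5073
Total weight = 11976
Weighted proportion = 5073 / 11976 = 0.42359719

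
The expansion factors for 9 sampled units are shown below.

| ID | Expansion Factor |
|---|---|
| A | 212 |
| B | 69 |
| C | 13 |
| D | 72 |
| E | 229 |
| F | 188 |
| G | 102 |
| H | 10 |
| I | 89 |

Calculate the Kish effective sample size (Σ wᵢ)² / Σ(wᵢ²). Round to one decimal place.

Σ wᵢ = 984
Σ wᵢ² = 44944 + 4761 + 169 + 5184 + 52441 + 35344 + 10404 + 100 + 7921 = 161268
n_eff = 984² / 161268 = 968256 / 161268 = 6.0040182

6.0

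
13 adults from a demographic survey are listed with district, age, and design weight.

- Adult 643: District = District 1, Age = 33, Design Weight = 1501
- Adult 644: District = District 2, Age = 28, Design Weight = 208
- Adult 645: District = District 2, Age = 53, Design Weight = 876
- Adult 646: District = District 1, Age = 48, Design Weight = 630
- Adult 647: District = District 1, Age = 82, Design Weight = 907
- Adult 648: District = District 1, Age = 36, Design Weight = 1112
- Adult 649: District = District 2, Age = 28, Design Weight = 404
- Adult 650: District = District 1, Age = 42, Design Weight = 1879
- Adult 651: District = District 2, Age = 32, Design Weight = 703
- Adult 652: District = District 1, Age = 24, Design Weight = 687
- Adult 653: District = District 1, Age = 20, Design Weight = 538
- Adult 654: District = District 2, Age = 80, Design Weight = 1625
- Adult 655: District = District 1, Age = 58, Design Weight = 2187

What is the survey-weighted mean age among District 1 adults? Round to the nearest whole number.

45

District 1 rows: 643, 646, 647, 648, 650, 652, 653, 655
Weighted sum = 33×1501 + 48×630 + 82×907 + 36×1112 + 42×1879 + 24×687 + 20×538 + 58×2187
  = 49533 + 30240 + 74374 + 40032 + 78918 + 16488 + 10760 + 126846 = 427191
Sum of weights = 1501 + 630 + 907 + 1112 + 1879 + 687 + 538 + 2187 = 9441
Weighted mean = 427191 / 9441 = 45.248491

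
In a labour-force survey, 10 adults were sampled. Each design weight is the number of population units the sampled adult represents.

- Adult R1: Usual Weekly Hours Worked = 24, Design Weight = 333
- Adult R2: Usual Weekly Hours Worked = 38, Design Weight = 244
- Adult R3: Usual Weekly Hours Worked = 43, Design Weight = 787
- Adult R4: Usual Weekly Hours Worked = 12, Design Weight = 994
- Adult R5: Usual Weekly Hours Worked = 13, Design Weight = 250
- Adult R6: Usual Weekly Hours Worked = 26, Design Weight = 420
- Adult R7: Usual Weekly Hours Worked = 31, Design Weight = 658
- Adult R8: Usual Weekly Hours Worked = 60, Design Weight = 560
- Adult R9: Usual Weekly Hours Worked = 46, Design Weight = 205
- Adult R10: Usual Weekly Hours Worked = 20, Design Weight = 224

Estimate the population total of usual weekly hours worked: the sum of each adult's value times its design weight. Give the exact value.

Weighted total = 24×333 + 38×244 + 43×787 + 12×994 + 13×250 + 26×420 + 31×658 + 60×560 + 46×205 + 20×224
  = 145111

145111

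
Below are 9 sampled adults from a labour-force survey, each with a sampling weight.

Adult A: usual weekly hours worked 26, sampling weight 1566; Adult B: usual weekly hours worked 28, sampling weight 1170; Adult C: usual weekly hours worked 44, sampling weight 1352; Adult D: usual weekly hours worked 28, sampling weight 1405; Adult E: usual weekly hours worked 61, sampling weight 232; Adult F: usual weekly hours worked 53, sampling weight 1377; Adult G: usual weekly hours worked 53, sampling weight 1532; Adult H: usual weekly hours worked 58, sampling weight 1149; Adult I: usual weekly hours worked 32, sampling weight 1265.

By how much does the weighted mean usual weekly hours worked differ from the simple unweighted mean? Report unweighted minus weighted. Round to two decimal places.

Unweighted sum = 26 + 28 + 44 + 28 + 61 + 53 + 53 + 58 + 32 = 383
Unweighted mean = 383 / 9 = 42.555556
Weighted sum = 26×1566 + 28×1170 + 44×1352 + 28×1405 + 61×232 + 53×1377 + 53×1532 + 58×1149 + 32×1265
  = 447755
Sum of weights = 1566 + 1170 + 1352 + 1405 + 232 + 1377 + 1532 + 1149 + 1265 = 11048
Weighted mean = 447755 / 11048 = 40.52815
Difference (unweighted minus weighted) = 2.0274057

2.03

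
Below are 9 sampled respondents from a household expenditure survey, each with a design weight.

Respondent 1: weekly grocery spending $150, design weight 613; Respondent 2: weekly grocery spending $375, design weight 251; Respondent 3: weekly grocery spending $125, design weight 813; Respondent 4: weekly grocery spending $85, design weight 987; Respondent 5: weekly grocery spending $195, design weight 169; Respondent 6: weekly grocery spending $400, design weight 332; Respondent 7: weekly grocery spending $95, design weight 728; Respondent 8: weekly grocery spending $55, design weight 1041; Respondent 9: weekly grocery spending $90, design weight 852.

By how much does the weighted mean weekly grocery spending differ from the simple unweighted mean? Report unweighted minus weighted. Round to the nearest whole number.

46

Unweighted sum = 150 + 375 + 125 + 85 + 195 + 400 + 95 + 55 + 90 = 1570
Unweighted mean = 1570 / 9 = 174.44444
Weighted sum = 150×613 + 375×251 + 125×813 + 85×987 + 195×169 + 400×332 + 95×728 + 55×1041 + 90×852
  = 91950 + 94125 + 101625 + 83895 + 32955 + 132800 + 69160 + 57255 + 76680 = 740445
Sum of weights = 613 + 251 + 813 + 987 + 169 + 332 + 728 + 1041 + 852 = 5786
Weighted mean = 740445 / 5786 = 127.97183
Difference (unweighted minus weighted) = 46.472616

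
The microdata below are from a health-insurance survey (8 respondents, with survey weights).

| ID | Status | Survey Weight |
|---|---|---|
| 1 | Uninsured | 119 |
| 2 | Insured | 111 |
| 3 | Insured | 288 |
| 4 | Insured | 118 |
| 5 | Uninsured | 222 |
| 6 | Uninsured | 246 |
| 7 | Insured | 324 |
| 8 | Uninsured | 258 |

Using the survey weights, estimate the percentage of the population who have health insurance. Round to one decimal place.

Sum of weights for 'Insured' = 111 + 288 + 118 + 324 = 841
Total weight = 119 + 111 + 288 + 118 + 222 + 246 + 324 + 258 = 1686
Weighted proportion = 841 / 1686 = 0.49881376 → 49.881376%

49.9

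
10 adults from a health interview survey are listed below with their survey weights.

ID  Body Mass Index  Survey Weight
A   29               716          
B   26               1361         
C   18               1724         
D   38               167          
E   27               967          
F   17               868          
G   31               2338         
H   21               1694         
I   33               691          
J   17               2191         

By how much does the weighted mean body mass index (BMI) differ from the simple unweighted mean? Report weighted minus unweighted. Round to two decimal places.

-1.91

Unweighted sum = 29 + 26 + 18 + 38 + 27 + 17 + 31 + 21 + 33 + 17 = 257
Unweighted mean = 257 / 10 = 25.7
Weighted sum = 29×716 + 26×1361 + 18×1724 + 38×167 + 27×967 + 17×868 + 31×2338 + 21×1694 + 33×691 + 17×2191
  = 20764 + 35386 + 31032 + 6346 + 26109 + 14756 + 72478 + 35574 + 22803 + 37247 = 302495
Sum of weights = 716 + 1361 + 1724 + 167 + 967 + 868 + 2338 + 1694 + 691 + 2191 = 12717
Weighted mean = 302495 / 12717 = 23.786664
Difference (weighted minus unweighted) = -1.9133365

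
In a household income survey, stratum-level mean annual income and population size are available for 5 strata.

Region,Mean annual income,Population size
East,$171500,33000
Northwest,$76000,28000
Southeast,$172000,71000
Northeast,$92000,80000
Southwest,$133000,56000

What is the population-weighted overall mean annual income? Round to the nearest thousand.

130000

Σ Nₕ·x̄ₕ = 171500×33000 + 76000×28000 + 172000×71000 + 92000×80000 + 133000×56000
  = 34807500000
Σ Nₕ = 33000 + 28000 + 71000 + 80000 + 56000 = 268000
Overall mean = 34807500000 / 268000 = 129878.73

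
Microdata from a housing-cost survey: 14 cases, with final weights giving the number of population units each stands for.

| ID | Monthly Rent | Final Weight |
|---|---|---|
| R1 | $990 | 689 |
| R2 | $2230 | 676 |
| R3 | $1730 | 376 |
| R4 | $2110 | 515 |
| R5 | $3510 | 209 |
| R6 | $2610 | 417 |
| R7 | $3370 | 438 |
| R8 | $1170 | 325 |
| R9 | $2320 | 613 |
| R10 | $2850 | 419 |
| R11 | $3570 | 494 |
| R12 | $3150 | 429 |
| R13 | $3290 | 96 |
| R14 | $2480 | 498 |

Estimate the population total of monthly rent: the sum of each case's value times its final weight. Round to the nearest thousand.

Weighted total = 14887110

14887000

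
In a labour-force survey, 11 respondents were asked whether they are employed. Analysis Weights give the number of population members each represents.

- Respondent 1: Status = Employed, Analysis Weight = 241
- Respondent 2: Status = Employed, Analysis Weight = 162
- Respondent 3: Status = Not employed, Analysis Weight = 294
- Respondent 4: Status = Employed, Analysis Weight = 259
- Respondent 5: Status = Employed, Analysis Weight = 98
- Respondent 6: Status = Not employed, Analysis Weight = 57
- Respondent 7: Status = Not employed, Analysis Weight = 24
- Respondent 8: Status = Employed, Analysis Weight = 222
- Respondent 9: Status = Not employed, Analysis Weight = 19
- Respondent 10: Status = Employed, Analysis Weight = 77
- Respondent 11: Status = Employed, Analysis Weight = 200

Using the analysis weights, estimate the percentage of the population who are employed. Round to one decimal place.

Sum of weights for 'Employed' = 241 + 162 + 259 + 98 + 222 + 77 + 200 = 1259
Total weight = 241 + 162 + 294 + 259 + 98 + 57 + 24 + 222 + 19 + 77 + 200 = 1653
Weighted proportion = 1259 / 1653 = 0.76164549 → 76.164549%

76.2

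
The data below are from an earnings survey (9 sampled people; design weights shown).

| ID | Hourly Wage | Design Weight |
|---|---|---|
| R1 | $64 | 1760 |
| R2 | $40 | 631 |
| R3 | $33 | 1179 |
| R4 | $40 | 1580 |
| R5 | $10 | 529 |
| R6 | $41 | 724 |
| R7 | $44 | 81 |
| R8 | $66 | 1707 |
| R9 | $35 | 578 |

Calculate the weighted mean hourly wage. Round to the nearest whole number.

Weighted sum = 411417
Sum of weights = 8769
Weighted mean = 411417 / 8769 = 46.917208

47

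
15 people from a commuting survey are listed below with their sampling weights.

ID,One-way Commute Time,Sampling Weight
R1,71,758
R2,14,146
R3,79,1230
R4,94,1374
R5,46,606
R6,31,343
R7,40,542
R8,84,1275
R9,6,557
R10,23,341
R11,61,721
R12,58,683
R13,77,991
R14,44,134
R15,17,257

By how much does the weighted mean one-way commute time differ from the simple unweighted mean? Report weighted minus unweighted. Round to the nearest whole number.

Unweighted sum = 745
Unweighted mean = 745 / 15 = 49.666667
Weighted sum = 630829
Sum of weights = 9958
Weighted mean = 630829 / 9958 = 63.348966
Difference (weighted minus unweighted) = 13.682299

14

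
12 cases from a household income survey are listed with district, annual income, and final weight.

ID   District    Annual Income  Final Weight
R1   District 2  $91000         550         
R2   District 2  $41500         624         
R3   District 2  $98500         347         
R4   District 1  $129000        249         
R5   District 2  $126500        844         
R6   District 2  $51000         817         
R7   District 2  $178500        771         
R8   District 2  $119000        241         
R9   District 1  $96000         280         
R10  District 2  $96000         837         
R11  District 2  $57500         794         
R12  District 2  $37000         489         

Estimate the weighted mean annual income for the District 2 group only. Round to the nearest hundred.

90100

District 2 rows: R1, R2, R3, R5, R6, R7, R8, R10, R11, R12
Weighted sum = 91000×550 + 41500×624 + 98500×347 + 126500×844 + 51000×817 + 178500×771 + 119000×241 + 96000×837 + 57500×794 + 37000×489
  = 568961000
Sum of weights = 550 + 624 + 347 + 844 + 817 + 771 + 241 + 837 + 794 + 489 = 6314
Weighted mean = 568961000 / 6314 = 90111.023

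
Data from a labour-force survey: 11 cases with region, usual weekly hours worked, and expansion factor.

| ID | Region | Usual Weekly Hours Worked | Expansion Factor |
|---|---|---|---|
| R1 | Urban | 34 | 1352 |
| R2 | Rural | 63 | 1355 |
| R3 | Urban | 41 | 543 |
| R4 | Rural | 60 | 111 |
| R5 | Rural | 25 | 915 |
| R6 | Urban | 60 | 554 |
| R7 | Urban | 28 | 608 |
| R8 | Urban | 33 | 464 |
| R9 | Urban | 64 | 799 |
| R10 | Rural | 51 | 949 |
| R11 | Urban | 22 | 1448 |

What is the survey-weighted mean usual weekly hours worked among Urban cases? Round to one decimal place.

Urban rows: R1, R3, R6, R7, R8, R9, R11
Weighted sum = 34×1352 + 41×543 + 60×554 + 28×608 + 33×464 + 64×799 + 22×1448
  = 45968 + 22263 + 33240 + 17024 + 15312 + 51136 + 31856 = 216799
Sum of weights = 1352 + 543 + 554 + 608 + 464 + 799 + 1448 = 5768
Weighted mean = 216799 / 5768 = 37.586512

37.6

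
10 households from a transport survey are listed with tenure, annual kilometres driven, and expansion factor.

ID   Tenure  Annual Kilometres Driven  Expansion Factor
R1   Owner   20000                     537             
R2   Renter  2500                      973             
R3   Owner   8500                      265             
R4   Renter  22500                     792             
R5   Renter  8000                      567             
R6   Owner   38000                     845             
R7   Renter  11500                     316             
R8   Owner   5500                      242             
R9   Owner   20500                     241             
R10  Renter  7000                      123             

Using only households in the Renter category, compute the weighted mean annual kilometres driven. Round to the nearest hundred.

Renter rows: R2, R4, R5, R7, R10
Weighted sum = 29283500
Sum of weights = 973 + 792 + 567 + 316 + 123 = 2771
Weighted mean = 29283500 / 2771 = 10567.846

10600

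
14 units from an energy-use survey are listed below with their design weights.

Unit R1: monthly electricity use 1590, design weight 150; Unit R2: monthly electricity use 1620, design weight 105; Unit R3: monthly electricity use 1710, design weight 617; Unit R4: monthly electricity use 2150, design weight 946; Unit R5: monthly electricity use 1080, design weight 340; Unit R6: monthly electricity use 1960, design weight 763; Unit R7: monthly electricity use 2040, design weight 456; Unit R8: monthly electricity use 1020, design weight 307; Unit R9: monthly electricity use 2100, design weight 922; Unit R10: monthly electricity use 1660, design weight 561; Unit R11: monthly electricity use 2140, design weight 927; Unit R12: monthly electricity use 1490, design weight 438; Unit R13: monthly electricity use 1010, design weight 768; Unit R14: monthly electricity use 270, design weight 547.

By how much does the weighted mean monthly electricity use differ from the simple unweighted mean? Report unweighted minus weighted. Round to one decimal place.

Unweighted sum = 21840
Unweighted mean = 21840 / 14 = 1560
Weighted sum = 13030860
Sum of weights = 7847
Weighted mean = 13030860 / 7847 = 1660.6168
Difference (unweighted minus weighted) = -100.6168

-100.6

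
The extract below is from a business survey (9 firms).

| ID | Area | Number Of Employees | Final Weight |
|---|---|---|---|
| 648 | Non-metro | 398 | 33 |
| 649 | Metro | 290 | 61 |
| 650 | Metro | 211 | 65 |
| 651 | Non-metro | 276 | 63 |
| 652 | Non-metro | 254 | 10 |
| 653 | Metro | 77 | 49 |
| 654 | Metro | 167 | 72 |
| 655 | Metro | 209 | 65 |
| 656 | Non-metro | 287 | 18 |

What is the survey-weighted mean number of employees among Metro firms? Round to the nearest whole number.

Metro rows: 649, 650, 653, 654, 655
Weighted sum = 290×61 + 211×65 + 77×49 + 167×72 + 209×65
  = 17690 + 13715 + 3773 + 12024 + 13585 = 60787
Sum of weights = 61 + 65 + 49 + 72 + 65 = 312
Weighted mean = 60787 / 312 = 194.83013

195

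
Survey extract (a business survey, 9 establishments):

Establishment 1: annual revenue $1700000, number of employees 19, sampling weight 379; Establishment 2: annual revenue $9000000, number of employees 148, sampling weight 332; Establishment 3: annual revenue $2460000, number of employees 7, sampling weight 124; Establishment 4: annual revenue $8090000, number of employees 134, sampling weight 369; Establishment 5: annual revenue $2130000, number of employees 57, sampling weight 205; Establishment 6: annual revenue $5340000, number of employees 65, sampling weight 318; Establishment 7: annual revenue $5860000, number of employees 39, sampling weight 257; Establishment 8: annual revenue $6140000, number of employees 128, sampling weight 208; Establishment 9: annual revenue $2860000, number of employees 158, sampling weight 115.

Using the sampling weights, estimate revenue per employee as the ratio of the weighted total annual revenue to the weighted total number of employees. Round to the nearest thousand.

Σ wᵢ·y = 1700000×379 + 9000000×332 + 2460000×124 + 8090000×369 + 2130000×205 + 5340000×318 + 5860000×257 + 6140000×208 + 2860000×115
  = 644300000 + 2988000000 + 305040000 + 2985210000 + 436650000 + 1698120000 + 1506020000 + 1277120000 + 328900000 = 12169360000
Σ wᵢ·x = 19×379 + 148×332 + 7×124 + 134×369 + 57×205 + 65×318 + 39×257 + 128×208 + 158×115
  = 7201 + 49136 + 868 + 49446 + 11685 + 20670 + 10023 + 26624 + 18170 = 193823
Ratio = 12169360000 / 193823 = 62785.944

63000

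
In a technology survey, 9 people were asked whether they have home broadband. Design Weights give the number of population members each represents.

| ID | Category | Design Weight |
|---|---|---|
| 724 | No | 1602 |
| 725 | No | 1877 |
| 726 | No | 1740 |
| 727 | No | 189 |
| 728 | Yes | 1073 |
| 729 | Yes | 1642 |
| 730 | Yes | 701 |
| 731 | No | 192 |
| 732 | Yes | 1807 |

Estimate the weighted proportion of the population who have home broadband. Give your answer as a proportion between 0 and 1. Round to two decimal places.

Sum of weights for 'Yes' = 1073 + 1642 + 701 + 1807 = 5223
Total weight = 10823
Weighted proportion = 5223 / 10823 = 0.48258339

0.48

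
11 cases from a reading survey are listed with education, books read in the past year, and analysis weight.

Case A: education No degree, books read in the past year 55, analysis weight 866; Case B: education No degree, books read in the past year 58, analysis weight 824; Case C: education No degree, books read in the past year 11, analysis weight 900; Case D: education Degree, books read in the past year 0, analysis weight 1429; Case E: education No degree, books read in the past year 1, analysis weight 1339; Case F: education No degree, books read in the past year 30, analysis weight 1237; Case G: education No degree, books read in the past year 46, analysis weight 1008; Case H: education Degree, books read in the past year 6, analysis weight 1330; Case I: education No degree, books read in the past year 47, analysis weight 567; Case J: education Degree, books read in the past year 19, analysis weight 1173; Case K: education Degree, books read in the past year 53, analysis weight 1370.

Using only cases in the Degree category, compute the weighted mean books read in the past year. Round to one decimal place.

19.4

Degree rows: D, H, J, K
Weighted sum = 0×1429 + 6×1330 + 19×1173 + 53×1370
  = 0 + 7980 + 22287 + 72610 = 102877
Sum of weights = 1429 + 1330 + 1173 + 1370 = 5302
Weighted mean = 102877 / 5302 = 19.403433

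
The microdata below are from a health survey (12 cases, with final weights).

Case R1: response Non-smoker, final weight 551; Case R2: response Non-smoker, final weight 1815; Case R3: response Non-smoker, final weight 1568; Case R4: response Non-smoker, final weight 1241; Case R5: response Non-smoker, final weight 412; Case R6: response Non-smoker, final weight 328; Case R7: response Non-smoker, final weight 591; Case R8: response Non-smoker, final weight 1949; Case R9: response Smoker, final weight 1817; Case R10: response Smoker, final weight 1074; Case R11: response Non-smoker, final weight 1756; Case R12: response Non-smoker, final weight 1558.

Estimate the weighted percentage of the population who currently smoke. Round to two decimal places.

Sum of weights for 'Smoker' = 1817 + 1074 = 2891
Total weight = 551 + 1815 + 1568 + 1241 + 412 + 328 + 591 + 1949 + 1817 + 1074 + 1756 + 1558 = 14660
Weighted proportion = 2891 / 14660 = 0.19720327 → 19.720327%

19.72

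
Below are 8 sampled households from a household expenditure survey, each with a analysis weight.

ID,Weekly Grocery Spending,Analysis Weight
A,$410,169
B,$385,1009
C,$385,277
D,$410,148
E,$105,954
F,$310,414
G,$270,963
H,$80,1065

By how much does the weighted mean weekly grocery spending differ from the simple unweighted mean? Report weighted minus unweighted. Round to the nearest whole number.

Unweighted sum = 410 + 385 + 385 + 410 + 105 + 310 + 270 + 80 = 2355
Unweighted mean = 2355 / 8 = 294.375
Weighted sum = 410×169 + 385×1009 + 385×277 + 410×148 + 105×954 + 310×414 + 270×963 + 80×1065
  = 69290 + 388465 + 106645 + 60680 + 100170 + 128340 + 260010 + 85200 = 1198800
Sum of weights = 4999
Weighted mean = 1198800 / 4999 = 239.80796
Difference (weighted minus unweighted) = -54.567038

-55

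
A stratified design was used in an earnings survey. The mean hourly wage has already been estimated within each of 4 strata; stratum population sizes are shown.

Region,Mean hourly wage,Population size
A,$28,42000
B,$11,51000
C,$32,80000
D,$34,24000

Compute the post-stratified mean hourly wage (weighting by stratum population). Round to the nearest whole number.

Σ Nₕ·x̄ₕ = 28×42000 + 11×51000 + 32×80000 + 34×24000
  = 1176000 + 561000 + 2560000 + 816000 = 5113000
Σ Nₕ = 42000 + 51000 + 80000 + 24000 = 197000
Overall mean = 5113000 / 197000 = 25.954315

26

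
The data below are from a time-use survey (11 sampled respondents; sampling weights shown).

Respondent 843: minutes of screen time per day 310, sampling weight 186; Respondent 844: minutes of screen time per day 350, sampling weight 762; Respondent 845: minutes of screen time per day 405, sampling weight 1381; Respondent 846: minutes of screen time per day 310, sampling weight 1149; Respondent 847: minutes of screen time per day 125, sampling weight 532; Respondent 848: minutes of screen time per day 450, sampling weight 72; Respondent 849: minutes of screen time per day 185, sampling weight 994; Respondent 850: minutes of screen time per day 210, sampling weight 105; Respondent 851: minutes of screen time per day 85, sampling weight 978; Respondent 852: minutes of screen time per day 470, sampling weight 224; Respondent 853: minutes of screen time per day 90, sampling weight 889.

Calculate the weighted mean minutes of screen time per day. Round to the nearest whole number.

Weighted sum = 310×186 + 350×762 + 405×1381 + 310×1149 + 125×532 + 450×72 + 185×994 + 210×105 + 85×978 + 470×224 + 90×889
  = 57660 + 266700 + 559305 + 356190 + 66500 + 32400 + 183890 + 22050 + 83130 + 105280 + 80010 = 1813115
Sum of weights = 186 + 762 + 1381 + 1149 + 532 + 72 + 994 + 105 + 978 + 224 + 889 = 7272
Weighted mean = 1813115 / 7272 = 249.32825

249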